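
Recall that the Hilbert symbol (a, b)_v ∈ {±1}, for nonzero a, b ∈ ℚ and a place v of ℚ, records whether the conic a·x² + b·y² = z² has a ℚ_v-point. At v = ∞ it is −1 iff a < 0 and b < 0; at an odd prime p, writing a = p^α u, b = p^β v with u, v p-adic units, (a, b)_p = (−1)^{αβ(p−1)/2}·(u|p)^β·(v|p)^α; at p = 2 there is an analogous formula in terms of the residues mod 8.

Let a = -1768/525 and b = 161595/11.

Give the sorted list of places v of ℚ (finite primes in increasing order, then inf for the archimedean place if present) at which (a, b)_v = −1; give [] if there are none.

[5, 11]

Mod squares: a ≡ -9282, b ≡ 21945. Check v ∈ {∞, 2, 3, 5, 7, 11, 13, 17, 19}.
v=17: a=17^1·(≡1), b=17^0·(≡4) mod 17; (1|17)=+1, (4|17)=+1; (−1)^{1·0·8}·(+1)^0·(+1)^1 = +1.
v=7: a=7^-1·(≡2), b=7^1·(≡5) mod 7; (2|7)=+1, (5|7)=-1; (−1)^{-1·1·3}·(+1)^1·(-1)^-1 = +1.
v=∞: -9282 < 0 and 21945 > 0  ⇒  (a,b)_∞ = +1.
v=13: a=13^1·(≡4), b=13^0·(≡4) mod 13; (4|13)=+1, (4|13)=+1; (−1)^{1·0·6}·(+1)^0·(+1)^1 = +1.
v=11: a=11^0·(≡10), b=11^-1·(≡5) mod 11; (10|11)=-1, (5|11)=+1; (−1)^{0·-1·5}·(-1)^-1·(+1)^0 = -1.
v=3: a=3^-1·(≡2), b=3^5·(≡1) mod 3; (2|3)=-1, (1|3)=+1; (−1)^{-1·5·1}·(-1)^5·(+1)^-1 = +1.
v=5: a=5^-2·(≡2), b=5^1·(≡4) mod 5; (2|5)=-1, (4|5)=+1; (−1)^{-2·1·2}·(-1)^1·(+1)^-2 = -1.
v=2: v_2(a)=3, v_2(b)=0; units ≡ 7, 1 (mod 8); ε·ε+αω+βω = 1·0+3·0+0·0 ≡ 0  ⇒  (a,b)_2 = +1.
v=19: a=19^0·(≡11), b=19^1·(≡8) mod 19; (11|19)=+1, (8|19)=-1; (−1)^{0·1·9}·(+1)^1·(-1)^0 = +1.
|Ram(-9282, 21945)| = 2, even; anisotropic at {5, 11}.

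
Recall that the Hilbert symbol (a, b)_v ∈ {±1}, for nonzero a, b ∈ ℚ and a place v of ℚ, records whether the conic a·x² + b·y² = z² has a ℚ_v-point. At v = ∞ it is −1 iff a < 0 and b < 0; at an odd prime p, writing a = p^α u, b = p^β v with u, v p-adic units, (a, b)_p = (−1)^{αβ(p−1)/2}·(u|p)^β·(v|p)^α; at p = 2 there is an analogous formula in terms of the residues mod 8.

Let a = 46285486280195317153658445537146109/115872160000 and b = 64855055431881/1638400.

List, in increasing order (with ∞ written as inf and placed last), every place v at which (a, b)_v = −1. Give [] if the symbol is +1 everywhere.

[3, 11]

Mod squares: a ≡ 781869, b ≡ 12249281. Check v ∈ {∞, 2, 3, 5, 11, 13, 19, 23, 29, 37, 43, 47, 59}.
v=37: a=37^-2·(≡5), b=37^0·(≡22) mod 37; (5|37)=-1, (22|37)=-1; (−1)^{-2·0·18}·(-1)^0·(-1)^-2 = +1.
v=13: a=13^2·(≡9), b=13^2·(≡6) mod 13; (9|13)=+1, (6|13)=-1; (−1)^{2·2·6}·(+1)^2·(-1)^2 = +1.
v=3: a=3^1·(≡1), b=3^2·(≡2) mod 3; (1|3)=+1, (2|3)=-1; (−1)^{1·2·1}·(+1)^2·(-1)^1 = -1.
v=23: a=23^-2·(≡7), b=23^0·(≡21) mod 23; (7|23)=-1, (21|23)=-1; (−1)^{-2·0·11}·(-1)^0·(-1)^-2 = +1.
v=2: v_2(a)=-8, v_2(b)=-16; units ≡ 5, 1 (mod 8); ε·ε+αω+βω = 0·0+-8·0+-16·1 ≡ 0  ⇒  (a,b)_2 = +1.
v=5: a=5^-4·(≡4), b=5^-2·(≡1) mod 5; (4|5)=+1, (1|5)=+1; (−1)^{-4·-2·2}·(+1)^-2·(+1)^-4 = +1.
v=11: a=11^3·(≡8), b=11^1·(≡2) mod 11; (8|11)=-1, (2|11)=-1; (−1)^{3·1·5}·(-1)^1·(-1)^3 = -1.
v=19: a=19^5·(≡7), b=19^1·(≡14) mod 19; (7|19)=+1, (14|19)=-1; (−1)^{5·1·9}·(+1)^1·(-1)^5 = +1.
v=43: a=43^3·(≡42), b=43^1·(≡6) mod 43; (42|43)=-1, (6|43)=+1; (−1)^{3·1·21}·(-1)^1·(+1)^3 = +1.
v=47: a=47^4·(≡14), b=47^1·(≡36) mod 47; (14|47)=+1, (36|47)=+1; (−1)^{4·1·23}·(+1)^1·(+1)^4 = +1.
v=59: a=59^2·(≡9), b=59^2·(≡14) mod 59; (9|59)=+1, (14|59)=-1; (−1)^{2·2·29}·(+1)^2·(-1)^2 = +1.
v=∞: 781869 > 0 and 12249281 > 0  ⇒  (a,b)_∞ = +1.
v=29: a=29^5·(≡13), b=29^1·(≡25) mod 29; (13|29)=+1, (25|29)=+1; (−1)^{5·1·14}·(+1)^1·(+1)^5 = +1.
|Ram(781869, 12249281)| = 2, even; anisotropic at {3, 11}.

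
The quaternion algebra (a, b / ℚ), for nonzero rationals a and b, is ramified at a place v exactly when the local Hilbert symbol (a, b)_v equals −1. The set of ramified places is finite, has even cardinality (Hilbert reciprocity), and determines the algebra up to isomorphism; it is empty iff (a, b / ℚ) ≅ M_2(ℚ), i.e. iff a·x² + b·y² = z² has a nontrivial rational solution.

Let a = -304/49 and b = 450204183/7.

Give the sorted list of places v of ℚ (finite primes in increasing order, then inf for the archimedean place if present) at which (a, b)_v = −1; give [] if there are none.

(a, b) ≡ (-19, 969969) mod (ℚ^×)²; places V = {2, 3, 7, 11, 13, 17, 19, ∞}.
(a,b)_∞: sgn(-19)=−, sgn(969969)=+, so +1.
(a,b)_3: α=0, u≡2; β=3, v≡1 (mod 3); (2|3)=-1, (1|3)=+1; sign (−1)^0·-1^3·+1^0 = -1.
(a,b)_13: α=0, u≡6; β=1, v≡2 (mod 13); (6|13)=-1, (2|13)=-1; sign (−1)^0·-1^1·-1^0 = -1.
(a,b)_2: α=4, β=0; u≡5, v≡1 (mod 8); ε(u)ε(v)=0·0, αω(v)=4·0, βω(u)=0·1; sum ≡ 0  ⇒  +1.
(a,b)_7: α=-2, u≡4; β=-1, v≡2 (mod 7); (4|7)=+1, (2|7)=+1; sign (−1)^0·+1^-1·+1^-2 = +1.
(a,b)_19: α=1, u≡2; β=3, v≡7 (mod 19); (2|19)=-1, (7|19)=+1; sign (−1)^1·-1^3·+1^1 = +1.
(a,b)_11: α=0, u≡3; β=1, v≡9 (mod 11); (3|11)=+1, (9|11)=+1; sign (−1)^0·+1^1·+1^0 = +1.
(a,b)_17: α=0, u≡16; β=1, v≡12 (mod 17); (16|17)=+1, (12|17)=-1; sign (−1)^0·+1^1·-1^0 = +1.
(-19, 969969 / ℚ) ramifies at {3, 13}: a division algebra.

[3, 13]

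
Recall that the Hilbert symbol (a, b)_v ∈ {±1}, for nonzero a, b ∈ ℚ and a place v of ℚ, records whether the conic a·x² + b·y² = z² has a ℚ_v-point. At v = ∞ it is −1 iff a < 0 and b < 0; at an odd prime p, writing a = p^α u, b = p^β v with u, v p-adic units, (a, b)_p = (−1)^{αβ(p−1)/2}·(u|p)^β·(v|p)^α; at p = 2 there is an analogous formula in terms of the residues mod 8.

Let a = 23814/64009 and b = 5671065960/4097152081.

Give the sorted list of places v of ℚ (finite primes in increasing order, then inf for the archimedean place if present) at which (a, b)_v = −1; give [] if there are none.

[]

Mod squares: a ≡ 6, b ≡ 10. Check v ∈ {∞, 2, 3, 5, 7, 11, 23}.
v=2: v_2(a)=1, v_2(b)=3; units ≡ 3, 5 (mod 8); ε·ε+αω+βω = 1·0+1·1+3·1 ≡ 0  ⇒  (a,b)_2 = +1.
v=5: a=5^0·(≡1), b=5^1·(≡2) mod 5; (1|5)=+1, (2|5)=-1; (−1)^{0·1·2}·(+1)^1·(-1)^0 = +1.
v=23: a=23^-2·(≡13), b=23^-4·(≡11) mod 23; (13|23)=+1, (11|23)=-1; (−1)^{-2·-4·11}·(+1)^-4·(-1)^-2 = +1.
v=3: a=3^5·(≡2), b=3^10·(≡1) mod 3; (2|3)=-1, (1|3)=+1; (−1)^{5·10·1}·(-1)^10·(+1)^5 = +1.
v=11: a=11^-2·(≡10), b=11^-4·(≡10) mod 11; (10|11)=-1, (10|11)=-1; (−1)^{-2·-4·5}·(-1)^-4·(-1)^-2 = +1.
v=7: a=7^2·(≡3), b=7^4·(≡6) mod 7; (3|7)=-1, (6|7)=-1; (−1)^{2·4·3}·(-1)^4·(-1)^2 = +1.
v=∞: 6 > 0 and 10 > 0  ⇒  (a,b)_∞ = +1.
Every local symbol is +1, so the conic 6·x² + 10·y² = z² has ℚ_v-points for all v and hence a ℚ-point; (a, b / ℚ) ≅ M_2(ℚ).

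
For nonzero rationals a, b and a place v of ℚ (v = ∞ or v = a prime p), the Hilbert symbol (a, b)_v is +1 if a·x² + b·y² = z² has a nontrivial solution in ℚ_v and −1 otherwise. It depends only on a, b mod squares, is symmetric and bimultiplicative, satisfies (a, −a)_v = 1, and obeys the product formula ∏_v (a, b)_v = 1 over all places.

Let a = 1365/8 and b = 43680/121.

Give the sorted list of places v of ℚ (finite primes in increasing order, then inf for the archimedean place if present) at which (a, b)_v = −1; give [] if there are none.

(a, b) ≡ (2730, 2730) mod (ℚ^×)²; places V = {2, 3, 5, 7, 11, 13, ∞}.
(a,b)_3: α=1, u≡1; β=1, v≡1 (mod 3); (1|3)=+1, (1|3)=+1; sign (−1)^1·+1^1·+1^1 = -1.
(a,b)_7: α=1, u≡6; β=1, v≡5 (mod 7); (6|7)=-1, (5|7)=-1; sign (−1)^1·-1^1·-1^1 = -1.
(a,b)_2: α=-3, β=5; u≡5, v≡5 (mod 8); ε(u)ε(v)=0·0, αω(v)=-3·1, βω(u)=5·1; sum ≡ 0  ⇒  +1.
(a,b)_13: α=1, u≡5; β=1, v≡8 (mod 13); (5|13)=-1, (8|13)=-1; sign (−1)^0·-1^1·-1^1 = +1.
(a,b)_5: α=1, u≡1; β=1, v≡1 (mod 5); (1|5)=+1, (1|5)=+1; sign (−1)^0·+1^1·+1^1 = +1.
(a,b)_∞: sgn(2730)=+, sgn(2730)=+, so +1.
(a,b)_11: α=0, u≡7; β=-2, v≡10 (mod 11); (7|11)=-1, (10|11)=-1; sign (−1)^0·-1^-2·-1^0 = +1.
|Ram(2730, 2730)| = 2, even; anisotropic at {3, 7}.

[3, 7]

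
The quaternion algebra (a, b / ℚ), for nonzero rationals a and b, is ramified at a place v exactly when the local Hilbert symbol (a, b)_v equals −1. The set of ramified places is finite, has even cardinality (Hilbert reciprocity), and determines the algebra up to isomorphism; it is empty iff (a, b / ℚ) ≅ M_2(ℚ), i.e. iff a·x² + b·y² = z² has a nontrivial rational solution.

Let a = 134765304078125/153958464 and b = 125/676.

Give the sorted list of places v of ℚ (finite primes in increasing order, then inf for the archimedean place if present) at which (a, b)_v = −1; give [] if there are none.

Mod squares: a ≡ 629, b ≡ 5. Check v ∈ {∞, 2, 3, 5, 7, 11, 13, 17, 23, 37, 47}.
v=47: a=47^-2·(≡7), b=47^0·(≡20) mod 47; (7|47)=+1, (20|47)=-1; (−1)^{-2·0·23}·(+1)^0·(-1)^-2 = +1.
v=7: a=7^2·(≡6), b=7^0·(≡5) mod 7; (6|7)=-1, (5|7)=-1; (−1)^{2·0·3}·(-1)^0·(-1)^2 = +1.
v=5: a=5^6·(≡4), b=5^3·(≡1) mod 5; (4|5)=+1, (1|5)=+1; (−1)^{6·3·2}·(+1)^3·(+1)^6 = +1.
v=11: a=11^-2·(≡2), b=11^0·(≡3) mod 11; (2|11)=-1, (3|11)=+1; (−1)^{-2·0·5}·(-1)^0·(+1)^-2 = +1.
v=3: a=3^-2·(≡2), b=3^0·(≡2) mod 3; (2|3)=-1, (2|3)=-1; (−1)^{-2·0·1}·(-1)^0·(-1)^-2 = +1.
v=17: a=17^1·(≡5), b=17^0·(≡7) mod 17; (5|17)=-1, (7|17)=-1; (−1)^{1·0·8}·(-1)^0·(-1)^1 = -1.
v=13: a=13^0·(≡11), b=13^-2·(≡2) mod 13; (11|13)=-1, (2|13)=-1; (−1)^{0·-2·6}·(-1)^-2·(-1)^0 = +1.
v=37: a=37^1·(≡22), b=37^0·(≡31) mod 37; (22|37)=-1, (31|37)=-1; (−1)^{1·0·18}·(-1)^0·(-1)^1 = -1.
v=∞: 629 > 0 and 5 > 0  ⇒  (a,b)_∞ = +1.
v=23: a=23^4·(≡9), b=23^0·(≡19) mod 23; (9|23)=+1, (19|23)=-1; (−1)^{4·0·11}·(+1)^0·(-1)^4 = +1.
v=2: v_2(a)=-6, v_2(b)=-2; units ≡ 5, 5 (mod 8); ε·ε+αω+βω = 0·0+-6·1+-2·1 ≡ 0  ⇒  (a,b)_2 = +1.
(629, 5 / ℚ) ramifies at {17, 37}: a division algebra.

[17, 37]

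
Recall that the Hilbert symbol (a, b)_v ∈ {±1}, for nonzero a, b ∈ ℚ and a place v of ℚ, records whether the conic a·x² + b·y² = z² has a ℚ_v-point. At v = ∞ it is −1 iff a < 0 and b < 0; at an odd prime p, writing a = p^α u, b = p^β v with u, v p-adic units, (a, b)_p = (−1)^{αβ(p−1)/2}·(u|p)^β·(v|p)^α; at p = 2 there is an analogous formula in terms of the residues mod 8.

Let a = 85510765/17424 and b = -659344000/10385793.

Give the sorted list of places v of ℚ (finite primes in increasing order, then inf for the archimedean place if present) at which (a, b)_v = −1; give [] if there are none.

[2, 5, 11, 17]

Mod squares: a ≡ 85, b ≡ -330. Check v ∈ {∞, 2, 3, 5, 7, 11, 17, 29, 59}.
v=59: a=59^2·(≡57), b=59^0·(≡23) mod 59; (57|59)=+1, (23|59)=-1; (−1)^{2·0·29}·(+1)^0·(-1)^2 = +1.
v=29: a=29^0·(≡17), b=29^2·(≡12) mod 29; (17|29)=-1, (12|29)=-1; (−1)^{0·2·14}·(-1)^2·(-1)^0 = +1.
v=5: a=5^1·(≡2), b=5^3·(≡1) mod 5; (2|5)=-1, (1|5)=+1; (−1)^{1·3·2}·(-1)^3·(+1)^1 = -1.
v=2: v_2(a)=-4, v_2(b)=7; units ≡ 5, 3 (mod 8); ε·ε+αω+βω = 0·1+-4·1+7·1 ≡ 1  ⇒  (a,b)_2 = -1.
v=∞: 85 > 0 and -330 < 0  ⇒  (a,b)_∞ = +1.
v=11: a=11^-2·(≡10), b=11^-3·(≡1) mod 11; (10|11)=-1, (1|11)=+1; (−1)^{-2·-3·5}·(-1)^-3·(+1)^-2 = -1.
v=3: a=3^-2·(≡1), b=3^-3·(≡1) mod 3; (1|3)=+1, (1|3)=+1; (−1)^{-2·-3·1}·(+1)^-3·(+1)^-2 = +1.
v=17: a=17^3·(≡3), b=17^-2·(≡3) mod 17; (3|17)=-1, (3|17)=-1; (−1)^{3·-2·8}·(-1)^-2·(-1)^3 = -1.
v=7: a=7^0·(≡4), b=7^2·(≡6) mod 7; (4|7)=+1, (6|7)=-1; (−1)^{0·2·3}·(+1)^2·(-1)^0 = +1.
Ram(85, -330) = {2, 5, 11, 17}; no ℚ_2-point on the conic.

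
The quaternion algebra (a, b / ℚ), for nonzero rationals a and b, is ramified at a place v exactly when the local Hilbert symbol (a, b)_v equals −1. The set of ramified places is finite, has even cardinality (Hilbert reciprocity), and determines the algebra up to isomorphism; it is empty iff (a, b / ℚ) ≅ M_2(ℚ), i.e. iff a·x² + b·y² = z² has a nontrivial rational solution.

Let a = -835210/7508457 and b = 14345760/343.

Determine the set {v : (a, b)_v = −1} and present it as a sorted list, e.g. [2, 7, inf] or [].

(a, b) ≡ (-330, 51870) mod (ℚ^×)²; places V = {2, 3, 5, 7, 11, 13, 17, 19, 53, ∞}.
(a,b)_13: α=0, u≡5; β=1, v≡3 (mod 13); (5|13)=-1, (3|13)=+1; sign (−1)^0·-1^1·+1^0 = -1.
(a,b)_3: α=-5, u≡1; β=1, v≡1 (mod 3); (1|3)=+1, (1|3)=+1; sign (−1)^1·+1^1·+1^-5 = -1.
(a,b)_∞: sgn(-330)=−, sgn(51870)=+, so +1.
(a,b)_7: α=0, u≡6; β=-3, v≡2 (mod 7); (6|7)=-1, (2|7)=+1; sign (−1)^0·-1^-3·+1^0 = -1.
(a,b)_17: α=4, u≡10; β=0, v≡7 (mod 17); (10|17)=-1, (7|17)=-1; sign (−1)^0·-1^0·-1^4 = +1.
(a,b)_2: α=1, β=5; u≡3, v≡7 (mod 8); ε(u)ε(v)=1·1, αω(v)=1·0, βω(u)=5·1; sum ≡ 0  ⇒  +1.
(a,b)_19: α=0, u≡8; β=1, v≡18 (mod 19); (8|19)=-1, (18|19)=-1; sign (−1)^0·-1^1·-1^0 = -1.
(a,b)_11: α=-1, u≡5; β=2, v≡1 (mod 11); (5|11)=+1, (1|11)=+1; sign (−1)^0·+1^2·+1^-1 = +1.
(a,b)_5: α=1, u≡4; β=1, v≡4 (mod 5); (4|5)=+1, (4|5)=+1; sign (−1)^0·+1^1·+1^1 = +1.
(a,b)_53: α=-2, u≡33; β=0, v≡10 (mod 53); (33|53)=-1, (10|53)=+1; sign (−1)^0·-1^0·+1^-2 = +1.
Ram(-330, 51870) = {3, 7, 13, 19}; no ℚ_3-point on the conic.

[3, 7, 13, 19]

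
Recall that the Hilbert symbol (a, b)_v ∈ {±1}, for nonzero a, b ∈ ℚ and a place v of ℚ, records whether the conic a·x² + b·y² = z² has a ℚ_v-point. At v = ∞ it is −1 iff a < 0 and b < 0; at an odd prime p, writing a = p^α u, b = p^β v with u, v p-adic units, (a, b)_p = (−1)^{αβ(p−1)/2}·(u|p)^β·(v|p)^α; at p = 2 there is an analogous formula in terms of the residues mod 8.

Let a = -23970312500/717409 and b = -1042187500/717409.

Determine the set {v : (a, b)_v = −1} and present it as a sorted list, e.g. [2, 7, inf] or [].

(a, b) ≡ (-29, -667) mod (ℚ^×)²; places V = {2, 5, 7, 11, 23, 29, ∞}.
(a,b)_29: α=1, u≡20; β=1, v≡16 (mod 29); (20|29)=+1, (16|29)=+1; sign (−1)^0·+1^1·+1^1 = +1.
(a,b)_23: α=2, u≡22; β=1, v≡22 (mod 23); (22|23)=-1, (22|23)=-1; sign (−1)^0·-1^1·-1^2 = -1.
(a,b)_∞: sgn(-29)=−, sgn(-667)=−, so -1.
(a,b)_7: α=-2, u≡5; β=-2, v≡6 (mod 7); (5|7)=-1, (6|7)=-1; sign (−1)^0·-1^-2·-1^-2 = +1.
(a,b)_2: α=2, β=2; u≡3, v≡5 (mod 8); ε(u)ε(v)=1·0, αω(v)=2·1, βω(u)=2·1; sum ≡ 0  ⇒  +1.
(a,b)_5: α=8, u≡4; β=8, v≡3 (mod 5); (4|5)=+1, (3|5)=-1; sign (−1)^0·+1^8·-1^8 = +1.
(a,b)_11: α=-4, u≡4; β=-4, v≡4 (mod 11); (4|11)=+1, (4|11)=+1; sign (−1)^0·+1^-4·+1^-4 = +1.
Ram(-29, -667) = {23, ∞}; no ℚ_23-point on the conic.

[23, inf]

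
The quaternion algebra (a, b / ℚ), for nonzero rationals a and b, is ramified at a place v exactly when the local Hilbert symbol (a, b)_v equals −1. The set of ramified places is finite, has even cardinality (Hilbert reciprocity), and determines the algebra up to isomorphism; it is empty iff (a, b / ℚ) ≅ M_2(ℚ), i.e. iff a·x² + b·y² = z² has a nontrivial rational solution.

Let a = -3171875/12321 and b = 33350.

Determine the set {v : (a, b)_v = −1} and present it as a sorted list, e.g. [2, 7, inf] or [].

[2, 29]

(a, b) ≡ (-203, 1334) mod (ℚ^×)²; places V = {2, 3, 5, 7, 23, 29, 37, ∞}.
(a,b)_7: α=1, u≡6; β=0, v≡2 (mod 7); (6|7)=-1, (2|7)=+1; sign (−1)^0·-1^0·+1^1 = +1.
(a,b)_2: α=0, β=1; u≡5, v≡3 (mod 8); ε(u)ε(v)=0·1, αω(v)=0·1, βω(u)=1·1; sum ≡ 1  ⇒  -1.
(a,b)_∞: sgn(-203)=−, sgn(1334)=+, so +1.
(a,b)_23: α=0, u≡2; β=1, v≡1 (mod 23); (2|23)=+1, (1|23)=+1; sign (−1)^0·+1^1·+1^0 = +1.
(a,b)_37: α=-2, u≡15; β=0, v≡13 (mod 37); (15|37)=-1, (13|37)=-1; sign (−1)^0·-1^0·-1^-2 = +1.
(a,b)_3: α=-2, u≡1; β=0, v≡2 (mod 3); (1|3)=+1, (2|3)=-1; sign (−1)^0·+1^0·-1^-2 = +1.
(a,b)_29: α=1, u≡4; β=1, v≡19 (mod 29); (4|29)=+1, (19|29)=-1; sign (−1)^0·+1^1·-1^1 = -1.
(a,b)_5: α=6, u≡2; β=2, v≡4 (mod 5); (2|5)=-1, (4|5)=+1; sign (−1)^0·-1^2·+1^6 = +1.
(-203, 1334 / ℚ) ramifies at {2, 29}: a division algebra.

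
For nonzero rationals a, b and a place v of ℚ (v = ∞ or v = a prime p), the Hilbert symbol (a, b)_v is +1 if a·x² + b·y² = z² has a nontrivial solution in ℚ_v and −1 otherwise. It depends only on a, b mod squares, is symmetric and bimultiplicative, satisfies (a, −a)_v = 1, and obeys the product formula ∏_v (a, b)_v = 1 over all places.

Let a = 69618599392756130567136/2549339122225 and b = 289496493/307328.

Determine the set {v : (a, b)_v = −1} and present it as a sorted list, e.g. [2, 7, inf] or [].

[2, 13]

(a, b) ≡ (286, 26) mod (ℚ^×)²; places V = {2, 3, 5, 7, 11, 13, 19, 23, ∞}.
(a,b)_11: α=11, u≡3; β=4, v≡5 (mod 11); (3|11)=+1, (5|11)=+1; sign (−1)^0·+1^4·+1^11 = +1.
(a,b)_23: α=2, u≡21; β=0, v≡12 (mod 23); (21|23)=-1, (12|23)=+1; sign (−1)^0·-1^0·+1^2 = +1.
(a,b)_2: α=5, β=-7; u≡7, v≡5 (mod 8); ε(u)ε(v)=1·0, αω(v)=5·1, βω(u)=-7·0; sum ≡ 1  ⇒  -1.
(a,b)_∞: sgn(286)=+, sgn(26)=+, so +1.
(a,b)_19: α=-2, u≡7; β=0, v≡16 (mod 19); (7|19)=+1, (16|19)=+1; sign (−1)^0·+1^0·+1^-2 = +1.
(a,b)_13: α=3, u≡9; β=3, v≡5 (mod 13); (9|13)=+1, (5|13)=-1; sign (−1)^0·+1^3·-1^3 = -1.
(a,b)_5: α=-2, u≡4; β=0, v≡1 (mod 5); (4|5)=+1, (1|5)=+1; sign (−1)^0·+1^0·+1^-2 = +1.
(a,b)_7: α=-10, u≡3; β=-4, v≡3 (mod 7); (3|7)=-1, (3|7)=-1; sign (−1)^0·-1^-4·-1^-10 = +1.
(a,b)_3: α=8, u≡1; β=2, v≡2 (mod 3); (1|3)=+1, (2|3)=-1; sign (−1)^0·+1^2·-1^8 = +1.
Ram(286, 26) = {2, 13}; no ℚ_2-point on the conic.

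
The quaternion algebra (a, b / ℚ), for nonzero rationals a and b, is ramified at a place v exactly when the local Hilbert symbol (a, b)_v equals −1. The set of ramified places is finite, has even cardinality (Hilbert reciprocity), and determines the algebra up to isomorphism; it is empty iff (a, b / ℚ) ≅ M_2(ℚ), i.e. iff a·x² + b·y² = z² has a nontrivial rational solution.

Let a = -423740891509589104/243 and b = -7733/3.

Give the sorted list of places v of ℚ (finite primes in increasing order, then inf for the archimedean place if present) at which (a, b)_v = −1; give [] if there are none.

[11, 17, 19, inf]

Mod squares: a ≡ -20757, b ≡ -23199. Check v ∈ {∞, 2, 3, 11, 17, 19, 23, 37}.
v=2: v_2(a)=4, v_2(b)=0; units ≡ 3, 1 (mod 8); ε·ε+αω+βω = 1·0+4·0+0·1 ≡ 0  ⇒  (a,b)_2 = +1.
v=17: a=17^1·(≡7), b=17^0·(≡12) mod 17; (7|17)=-1, (12|17)=-1; (−1)^{1·0·8}·(-1)^0·(-1)^1 = -1.
v=23: a=23^2·(≡6), b=23^0·(≡6) mod 23; (6|23)=+1, (6|23)=+1; (−1)^{2·0·11}·(+1)^0·(+1)^2 = +1.
v=37: a=37^3·(≡32), b=37^1·(≡29) mod 37; (32|37)=-1, (29|37)=-1; (−1)^{3·1·18}·(-1)^1·(-1)^3 = +1.
v=11: a=11^5·(≡1), b=11^1·(≡4) mod 11; (1|11)=+1, (4|11)=+1; (−1)^{5·1·5}·(+1)^1·(+1)^5 = -1.
v=3: a=3^-5·(≡2), b=3^-1·(≡1) mod 3; (2|3)=-1, (1|3)=+1; (−1)^{-5·-1·1}·(-1)^-1·(+1)^-5 = +1.
v=19: a=19^2·(≡3), b=19^1·(≡10) mod 19; (3|19)=-1, (10|19)=-1; (−1)^{2·1·9}·(-1)^1·(-1)^2 = -1.
v=∞: -20757 < 0 and -23199 < 0  ⇒  (a,b)_∞ = -1.
|Ram(-20757, -23199)| = 4, even; anisotropic at {11, 17, 19, ∞}.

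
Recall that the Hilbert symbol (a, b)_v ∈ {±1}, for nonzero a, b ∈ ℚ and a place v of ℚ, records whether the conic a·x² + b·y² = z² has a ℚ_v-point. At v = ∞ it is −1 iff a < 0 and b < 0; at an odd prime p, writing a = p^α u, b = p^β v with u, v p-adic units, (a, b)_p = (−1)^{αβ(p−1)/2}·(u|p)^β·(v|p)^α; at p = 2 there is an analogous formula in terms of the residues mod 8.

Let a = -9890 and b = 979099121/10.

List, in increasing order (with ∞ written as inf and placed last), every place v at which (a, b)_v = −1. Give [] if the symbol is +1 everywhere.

(a, b) ≡ (-9890, 10010) mod (ℚ^×)²; places V = {2, 5, 7, 11, 13, 23, 43, ∞}.
(a,b)_5: α=1, u≡2; β=-1, v≡3 (mod 5); (2|5)=-1, (3|5)=-1; sign (−1)^0·-1^-1·-1^1 = +1.
(a,b)_43: α=1, u≡28; β=2, v≡7 (mod 43); (28|43)=-1, (7|43)=-1; sign (−1)^0·-1^2·-1^1 = -1.
(a,b)_13: α=0, u≡3; β=1, v≡9 (mod 13); (3|13)=+1, (9|13)=+1; sign (−1)^0·+1^1·+1^0 = +1.
(a,b)_7: α=0, u≡1; β=1, v≡4 (mod 7); (1|7)=+1, (4|7)=+1; sign (−1)^0·+1^1·+1^0 = +1.
(a,b)_2: α=1, β=-1; u≡7, v≡5 (mod 8); ε(u)ε(v)=1·0, αω(v)=1·1, βω(u)=-1·0; sum ≡ 1  ⇒  -1.
(a,b)_∞: sgn(-9890)=−, sgn(10010)=+, so +1.
(a,b)_23: α=1, u≡7; β=2, v≡20 (mod 23); (7|23)=-1, (20|23)=-1; sign (−1)^0·-1^2·-1^1 = -1.
(a,b)_11: α=0, u≡10; β=1, v≡8 (mod 11); (10|11)=-1, (8|11)=-1; sign (−1)^0·-1^1·-1^0 = -1.
Ram(-9890, 10010) = {2, 11, 23, 43}; no ℚ_2-point on the conic.

[2, 11, 23, 43]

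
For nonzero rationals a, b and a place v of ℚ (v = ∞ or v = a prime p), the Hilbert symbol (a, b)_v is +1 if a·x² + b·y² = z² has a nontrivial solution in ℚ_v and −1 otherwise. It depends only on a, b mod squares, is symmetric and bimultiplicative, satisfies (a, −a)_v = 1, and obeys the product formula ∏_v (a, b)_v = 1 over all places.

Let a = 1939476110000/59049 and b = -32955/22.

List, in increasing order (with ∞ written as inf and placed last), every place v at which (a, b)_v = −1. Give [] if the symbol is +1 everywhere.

[3, 13]

Mod squares: a ≡ 11, b ≡ -4290. Check v ∈ {∞, 2, 3, 5, 11, 13, 17, 19}.
v=∞: 11 > 0 and -4290 < 0  ⇒  (a,b)_∞ = +1.
v=17: a=17^2·(≡12), b=17^0·(≡5) mod 17; (12|17)=-1, (5|17)=-1; (−1)^{2·0·8}·(-1)^0·(-1)^2 = +1.
v=5: a=5^4·(≡4), b=5^1·(≡2) mod 5; (4|5)=+1, (2|5)=-1; (−1)^{4·1·2}·(+1)^1·(-1)^4 = +1.
v=3: a=3^-10·(≡2), b=3^1·(≡1) mod 3; (2|3)=-1, (1|3)=+1; (−1)^{-10·1·1}·(-1)^1·(+1)^-10 = -1.
v=11: a=11^1·(≡9), b=11^-1·(≡6) mod 11; (9|11)=+1, (6|11)=-1; (−1)^{1·-1·5}·(+1)^-1·(-1)^1 = +1.
v=13: a=13^2·(≡5), b=13^3·(≡7) mod 13; (5|13)=-1, (7|13)=-1; (−1)^{2·3·6}·(-1)^3·(-1)^2 = -1.
v=19: a=19^2·(≡5), b=19^0·(≡16) mod 19; (5|19)=+1, (16|19)=+1; (−1)^{2·0·9}·(+1)^0·(+1)^2 = +1.
v=2: v_2(a)=4, v_2(b)=-1; units ≡ 3, 7 (mod 8); ε·ε+αω+βω = 1·1+4·0+-1·1 ≡ 0  ⇒  (a,b)_2 = +1.
|Ram(11, -4290)| = 2, even; anisotropic at {3, 13}.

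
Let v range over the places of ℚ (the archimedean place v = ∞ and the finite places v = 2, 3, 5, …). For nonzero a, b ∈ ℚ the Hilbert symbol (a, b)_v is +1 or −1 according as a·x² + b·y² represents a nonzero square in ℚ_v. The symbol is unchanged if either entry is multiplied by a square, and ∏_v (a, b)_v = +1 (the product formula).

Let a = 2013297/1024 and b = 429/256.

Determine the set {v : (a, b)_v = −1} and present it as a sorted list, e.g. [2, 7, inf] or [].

[3, 13]

Mod squares: a ≡ 33, b ≡ 429. Check v ∈ {∞, 2, 3, 11, 13, 19}.
v=3: a=3^1·(≡2), b=3^1·(≡2) mod 3; (2|3)=-1, (2|3)=-1; (−1)^{1·1·1}·(-1)^1·(-1)^1 = -1.
v=11: a=11^1·(≡9), b=11^1·(≡2) mod 11; (9|11)=+1, (2|11)=-1; (−1)^{1·1·5}·(+1)^1·(-1)^1 = +1.
v=13: a=13^2·(≡7), b=13^1·(≡8) mod 13; (7|13)=-1, (8|13)=-1; (−1)^{2·1·6}·(-1)^1·(-1)^2 = -1.
v=19: a=19^2·(≡14), b=19^0·(≡16) mod 19; (14|19)=-1, (16|19)=+1; (−1)^{2·0·9}·(-1)^0·(+1)^2 = +1.
v=∞: 33 > 0 and 429 > 0  ⇒  (a,b)_∞ = +1.
v=2: v_2(a)=-10, v_2(b)=-8; units ≡ 1, 5 (mod 8); ε·ε+αω+βω = 0·0+-10·1+-8·0 ≡ 0  ⇒  (a,b)_2 = +1.
Ram(33, 429) = {3, 13}; no ℚ_3-point on the conic.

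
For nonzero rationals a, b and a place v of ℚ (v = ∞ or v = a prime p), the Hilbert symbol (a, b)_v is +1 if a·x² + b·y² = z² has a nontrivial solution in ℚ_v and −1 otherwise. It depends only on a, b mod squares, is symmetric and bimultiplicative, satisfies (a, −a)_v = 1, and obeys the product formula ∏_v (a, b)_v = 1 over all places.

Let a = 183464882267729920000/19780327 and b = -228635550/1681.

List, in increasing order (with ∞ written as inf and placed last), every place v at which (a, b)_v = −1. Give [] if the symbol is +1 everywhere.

[13, 17]

(a, b) ≡ (58786, -8398) mod (ℚ^×)²; places V = {2, 3, 5, 7, 11, 13, 17, 19, 41, ∞}.
(a,b)_17: α=3, u≡10; β=1, v≡4 (mod 17); (10|17)=-1, (4|17)=+1; sign (−1)^0·-1^1·+1^3 = -1.
(a,b)_11: α=2, u≡2; β=2, v≡7 (mod 11); (2|11)=-1, (7|11)=-1; sign (−1)^0·-1^2·-1^2 = +1.
(a,b)_2: α=15, β=1; u≡1, v≡1 (mod 8); ε(u)ε(v)=0·0, αω(v)=15·0, βω(u)=1·0; sum ≡ 0  ⇒  +1.
(a,b)_5: α=4, u≡1; β=2, v≡3 (mod 5); (1|5)=+1, (3|5)=-1; sign (−1)^0·+1^2·-1^4 = +1.
(a,b)_3: α=0, u≡1; β=2, v≡2 (mod 3); (1|3)=+1, (2|3)=-1; sign (−1)^0·+1^2·-1^0 = +1.
(a,b)_13: α=3, u≡7; β=1, v≡3 (mod 13); (7|13)=-1, (3|13)=+1; sign (−1)^0·-1^1·+1^3 = -1.
(a,b)_41: α=-4, u≡16; β=-2, v≡7 (mod 41); (16|41)=+1, (7|41)=-1; sign (−1)^0·+1^-2·-1^-4 = +1.
(a,b)_∞: sgn(58786)=+, sgn(-8398)=−, so +1.
(a,b)_7: α=-1, u≡3; β=0, v≡4 (mod 7); (3|7)=-1, (4|7)=+1; sign (−1)^0·-1^0·+1^-1 = +1.
(a,b)_19: α=3, u≡1; β=1, v≡18 (mod 19); (1|19)=+1, (18|19)=-1; sign (−1)^1·+1^1·-1^3 = +1.
Ram(58786, -8398) = {13, 17}; no ℚ_13-point on the conic.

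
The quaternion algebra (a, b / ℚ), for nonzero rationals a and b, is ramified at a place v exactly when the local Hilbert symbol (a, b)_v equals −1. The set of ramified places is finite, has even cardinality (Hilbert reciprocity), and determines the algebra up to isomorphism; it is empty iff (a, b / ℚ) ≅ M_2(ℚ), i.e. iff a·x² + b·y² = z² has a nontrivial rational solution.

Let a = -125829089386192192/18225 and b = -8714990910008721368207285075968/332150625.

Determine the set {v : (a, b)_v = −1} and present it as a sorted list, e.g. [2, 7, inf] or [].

(a, b) ≡ (-1061197, -43) mod (ℚ^×)²; places V = {2, 3, 5, 7, 11, 13, 23, 29, 37, 43, ∞}.
(a,b)_∞: sgn(-1061197)=−, sgn(-43)=−, so -1.
(a,b)_11: α=2, u≡10; β=4, v≡1 (mod 11); (10|11)=-1, (1|11)=+1; sign (−1)^0·-1^4·+1^2 = +1.
(a,b)_29: α=1, u≡6; β=2, v≡12 (mod 29); (6|29)=+1, (12|29)=-1; sign (−1)^0·+1^2·-1^1 = -1.
(a,b)_7: α=2, u≡5; β=4, v≡5 (mod 7); (5|7)=-1, (5|7)=-1; sign (−1)^0·-1^4·-1^2 = +1.
(a,b)_5: α=-2, u≡2; β=-4, v≡2 (mod 5); (2|5)=-1, (2|5)=-1; sign (−1)^0·-1^-4·-1^-2 = +1.
(a,b)_3: α=-6, u≡2; β=-12, v≡2 (mod 3); (2|3)=-1, (2|3)=-1; sign (−1)^0·-1^-12·-1^-6 = +1.
(a,b)_23: α=1, u≡7; β=2, v≡12 (mod 23); (7|23)=-1, (12|23)=+1; sign (−1)^0·-1^2·+1^1 = +1.
(a,b)_37: α=1, u≡15; β=2, v≡14 (mod 37); (15|37)=-1, (14|37)=-1; sign (−1)^0·-1^2·-1^1 = -1.
(a,b)_43: α=3, u≡37; β=5, v≡5 (mod 43); (37|43)=-1, (5|43)=-1; sign (−1)^1·-1^5·-1^3 = -1.
(a,b)_13: α=2, u≡5; β=2, v≡1 (mod 13); (5|13)=-1, (1|13)=+1; sign (−1)^0·-1^2·+1^2 = +1.
(a,b)_2: α=6, β=14; u≡3, v≡5 (mod 8); ε(u)ε(v)=1·0, αω(v)=6·1, βω(u)=14·1; sum ≡ 0  ⇒  +1.
Ram(-1061197, -43) = {29, 37, 43, ∞}; no ℚ_29-point on the conic.

[29, 37, 43, inf]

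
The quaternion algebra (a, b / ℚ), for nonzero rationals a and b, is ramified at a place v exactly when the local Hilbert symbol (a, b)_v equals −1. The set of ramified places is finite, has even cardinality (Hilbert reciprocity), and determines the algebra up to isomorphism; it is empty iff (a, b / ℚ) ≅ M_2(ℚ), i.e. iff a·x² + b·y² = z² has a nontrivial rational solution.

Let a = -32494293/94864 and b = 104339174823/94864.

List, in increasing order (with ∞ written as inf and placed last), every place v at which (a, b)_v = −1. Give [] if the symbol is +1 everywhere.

Mod squares: a ≡ -13, b ≡ 247. Check v ∈ {∞, 2, 3, 7, 11, 13, 17, 19, 31}.
v=7: a=7^-2·(≡2), b=7^-2·(≡4) mod 7; (2|7)=+1, (4|7)=+1; (−1)^{-2·-2·3}·(+1)^-2·(+1)^-2 = +1.
v=17: a=17^2·(≡13), b=17^2·(≡9) mod 17; (13|17)=+1, (9|17)=+1; (−1)^{2·2·8}·(+1)^2·(+1)^2 = +1.
v=∞: -13 < 0 and 247 > 0  ⇒  (a,b)_∞ = +1.
v=3: a=3^2·(≡2), b=3^2·(≡1) mod 3; (2|3)=-1, (1|3)=+1; (−1)^{2·2·1}·(-1)^2·(+1)^2 = +1.
v=19: a=19^0·(≡6), b=19^1·(≡12) mod 19; (6|19)=+1, (12|19)=-1; (−1)^{0·1·9}·(+1)^1·(-1)^0 = +1.
v=31: a=31^2·(≡2), b=31^2·(≡26) mod 31; (2|31)=+1, (26|31)=-1; (−1)^{2·2·15}·(+1)^2·(-1)^2 = +1.
v=13: a=13^1·(≡9), b=13^3·(≡11) mod 13; (9|13)=+1, (11|13)=-1; (−1)^{1·3·6}·(+1)^3·(-1)^1 = -1.
v=11: a=11^-2·(≡5), b=11^-2·(≡5) mod 11; (5|11)=+1, (5|11)=+1; (−1)^{-2·-2·5}·(+1)^-2·(+1)^-2 = +1.
v=2: v_2(a)=-4, v_2(b)=-4; units ≡ 3, 7 (mod 8); ε·ε+αω+βω = 1·1+-4·0+-4·1 ≡ 1  ⇒  (a,b)_2 = -1.
Ram(-13, 247) = {2, 13}; no ℚ_2-point on the conic.

[2, 13]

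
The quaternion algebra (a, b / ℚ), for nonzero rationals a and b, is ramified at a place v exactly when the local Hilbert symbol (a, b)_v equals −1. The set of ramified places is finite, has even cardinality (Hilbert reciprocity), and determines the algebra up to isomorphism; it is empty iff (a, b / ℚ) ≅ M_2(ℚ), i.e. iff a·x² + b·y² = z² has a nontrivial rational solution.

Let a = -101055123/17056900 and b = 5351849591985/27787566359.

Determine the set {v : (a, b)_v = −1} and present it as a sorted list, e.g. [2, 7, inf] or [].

(a, b) ≡ (-5083, 260015) mod (ℚ^×)²; places V = {2, 3, 5, 7, 13, 17, 19, 23, 37, 47, 59, ∞}.
(a,b)_37: α=0, u≡15; β=-2, v≡27 (mod 37); (15|37)=-1, (27|37)=+1; sign (−1)^0·-1^-2·+1^0 = +1.
(a,b)_59: α=-2, u≡6; β=-2, v≡18 (mod 59); (6|59)=-1, (18|59)=-1; sign (−1)^0·-1^-2·-1^-2 = +1.
(a,b)_13: α=1, u≡3; β=2, v≡8 (mod 13); (3|13)=+1, (8|13)=-1; sign (−1)^0·+1^2·-1^1 = -1.
(a,b)_3: α=2, u≡2; β=8, v≡2 (mod 3); (2|3)=-1, (2|3)=-1; sign (−1)^0·-1^8·-1^2 = +1.
(a,b)_2: α=-2, β=0; u≡5, v≡7 (mod 8); ε(u)ε(v)=0·1, αω(v)=-2·0, βω(u)=0·1; sum ≡ 0  ⇒  +1.
(a,b)_47: α=2, u≡10; β=2, v≡38 (mod 47); (10|47)=-1, (38|47)=-1; sign (−1)^0·-1^2·-1^2 = +1.
(a,b)_17: α=1, u≡5; β=-1, v≡10 (mod 17); (5|17)=-1, (10|17)=-1; sign (−1)^0·-1^-1·-1^1 = +1.
(a,b)_5: α=-2, u≡2; β=1, v≡3 (mod 5); (2|5)=-1, (3|5)=-1; sign (−1)^0·-1^1·-1^-2 = -1.
(a,b)_∞: sgn(-5083)=−, sgn(260015)=+, so +1.
(a,b)_19: α=0, u≡4; β=1, v≡17 (mod 19); (4|19)=+1, (17|19)=+1; sign (−1)^0·+1^1·+1^0 = +1.
(a,b)_23: α=1, u≡13; β=1, v≡3 (mod 23); (13|23)=+1, (3|23)=+1; sign (−1)^1·+1^1·+1^1 = -1.
(a,b)_7: α=-2, u≡5; β=-3, v≡5 (mod 7); (5|7)=-1, (5|7)=-1; sign (−1)^0·-1^-3·-1^-2 = -1.
|Ram(-5083, 260015)| = 4, even; anisotropic at {5, 7, 13, 23}.

[5, 7, 13, 23]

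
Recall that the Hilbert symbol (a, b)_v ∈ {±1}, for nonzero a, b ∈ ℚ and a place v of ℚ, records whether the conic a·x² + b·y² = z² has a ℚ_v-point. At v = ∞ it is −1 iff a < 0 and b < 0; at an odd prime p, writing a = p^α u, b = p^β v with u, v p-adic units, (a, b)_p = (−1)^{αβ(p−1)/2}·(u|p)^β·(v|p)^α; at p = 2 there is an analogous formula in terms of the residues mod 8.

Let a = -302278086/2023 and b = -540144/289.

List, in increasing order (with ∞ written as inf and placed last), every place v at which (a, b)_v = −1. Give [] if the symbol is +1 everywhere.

[37, inf]

(a, b) ≡ (-16058, -31) mod (ℚ^×)²; places V = {2, 3, 7, 11, 17, 31, 37, ∞}.
(a,b)_3: α=2, u≡1; β=2, v≡2 (mod 3); (1|3)=+1, (2|3)=-1; sign (−1)^0·+1^2·-1^2 = +1.
(a,b)_2: α=1, β=4; u≡3, v≡1 (mod 8); ε(u)ε(v)=1·0, αω(v)=1·0, βω(u)=4·1; sum ≡ 0  ⇒  +1.
(a,b)_∞: sgn(-16058)=−, sgn(-31)=−, so -1.
(a,b)_17: α=-2, u≡10; β=-2, v≡14 (mod 17); (10|17)=-1, (14|17)=-1; sign (−1)^0·-1^-2·-1^-2 = +1.
(a,b)_11: α=4, u≡10; β=2, v≡8 (mod 11); (10|11)=-1, (8|11)=-1; sign (−1)^0·-1^2·-1^4 = +1.
(a,b)_7: α=-1, u≡1; β=0, v≡2 (mod 7); (1|7)=+1, (2|7)=+1; sign (−1)^0·+1^0·+1^-1 = +1.
(a,b)_37: α=1, u≡25; β=0, v≡29 (mod 37); (25|37)=+1, (29|37)=-1; sign (−1)^0·+1^0·-1^1 = -1.
(a,b)_31: α=1, u≡18; β=1, v≡6 (mod 31); (18|31)=+1, (6|31)=-1; sign (−1)^1·+1^1·-1^1 = +1.
Ram(-16058, -31) = {37, ∞}; no ℚ_37-point on the conic.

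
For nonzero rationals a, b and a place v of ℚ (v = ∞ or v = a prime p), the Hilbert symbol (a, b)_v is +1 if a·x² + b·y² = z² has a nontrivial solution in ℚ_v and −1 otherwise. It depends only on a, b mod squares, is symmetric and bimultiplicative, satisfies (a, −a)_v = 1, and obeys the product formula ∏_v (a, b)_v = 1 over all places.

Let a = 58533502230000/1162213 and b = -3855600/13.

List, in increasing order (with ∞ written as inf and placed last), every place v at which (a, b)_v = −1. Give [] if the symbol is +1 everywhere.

Mod squares: a ≡ 91, b ≡ -1547. Check v ∈ {∞, 2, 3, 5, 7, 13, 17, 23}.
v=3: a=3^10·(≡1), b=3^4·(≡1) mod 3; (1|3)=+1, (1|3)=+1; (−1)^{10·4·1}·(+1)^4·(+1)^10 = +1.
v=2: v_2(a)=4, v_2(b)=4; units ≡ 3, 5 (mod 8); ε·ε+αω+βω = 1·0+4·1+4·1 ≡ 0  ⇒  (a,b)_2 = +1.
v=13: a=13^-3·(≡2), b=13^-1·(≡5) mod 13; (2|13)=-1, (5|13)=-1; (−1)^{-3·-1·6}·(-1)^-1·(-1)^-3 = +1.
v=17: a=17^2·(≡12), b=17^1·(≡5) mod 17; (12|17)=-1, (5|17)=-1; (−1)^{2·1·8}·(-1)^1·(-1)^2 = -1.
v=5: a=5^4·(≡1), b=5^2·(≡2) mod 5; (1|5)=+1, (2|5)=-1; (−1)^{4·2·2}·(+1)^2·(-1)^4 = +1.
v=7: a=7^3·(≡6), b=7^1·(≡5) mod 7; (6|7)=-1, (5|7)=-1; (−1)^{3·1·3}·(-1)^1·(-1)^3 = -1.
v=23: a=23^-2·(≡10), b=23^0·(≡11) mod 23; (10|23)=-1, (11|23)=-1; (−1)^{-2·0·11}·(-1)^0·(-1)^-2 = +1.
v=∞: 91 > 0 and -1547 < 0  ⇒  (a,b)_∞ = +1.
(91, -1547 / ℚ) ramifies at {7, 17}: a division algebra.

[7, 17]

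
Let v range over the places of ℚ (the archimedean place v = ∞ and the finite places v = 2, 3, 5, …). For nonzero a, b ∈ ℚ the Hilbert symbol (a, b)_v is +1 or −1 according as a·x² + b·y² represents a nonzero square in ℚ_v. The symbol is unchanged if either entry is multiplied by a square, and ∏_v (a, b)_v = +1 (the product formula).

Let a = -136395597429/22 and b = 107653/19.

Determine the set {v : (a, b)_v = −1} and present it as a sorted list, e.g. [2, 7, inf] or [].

[13, 19]

(a, b) ≡ (-4862, 247) mod (ℚ^×)²; places V = {2, 3, 7, 11, 13, 17, 19, ∞}.
(a,b)_13: α=5, u≡3; β=3, v≡6 (mod 13); (3|13)=+1, (6|13)=-1; sign (−1)^0·+1^3·-1^5 = -1.
(a,b)_3: α=2, u≡1; β=0, v≡1 (mod 3); (1|3)=+1, (1|3)=+1; sign (−1)^0·+1^0·+1^2 = +1.
(a,b)_2: α=-1, β=0; u≡1, v≡7 (mod 8); ε(u)ε(v)=0·1, αω(v)=-1·0, βω(u)=0·0; sum ≡ 0  ⇒  +1.
(a,b)_∞: sgn(-4862)=−, sgn(247)=+, so +1.
(a,b)_19: α=0, u≡18; β=-1, v≡18 (mod 19); (18|19)=-1, (18|19)=-1; sign (−1)^0·-1^-1·-1^0 = -1.
(a,b)_7: α=4, u≡6; β=2, v≡4 (mod 7); (6|7)=-1, (4|7)=+1; sign (−1)^0·-1^2·+1^4 = +1.
(a,b)_17: α=1, u≡5; β=0, v≡13 (mod 17); (5|17)=-1, (13|17)=+1; sign (−1)^0·-1^0·+1^1 = +1.
(a,b)_11: α=-1, u≡4; β=0, v≡5 (mod 11); (4|11)=+1, (5|11)=+1; sign (−1)^0·+1^0·+1^-1 = +1.
|Ram(-4862, 247)| = 2, even; anisotropic at {13, 19}.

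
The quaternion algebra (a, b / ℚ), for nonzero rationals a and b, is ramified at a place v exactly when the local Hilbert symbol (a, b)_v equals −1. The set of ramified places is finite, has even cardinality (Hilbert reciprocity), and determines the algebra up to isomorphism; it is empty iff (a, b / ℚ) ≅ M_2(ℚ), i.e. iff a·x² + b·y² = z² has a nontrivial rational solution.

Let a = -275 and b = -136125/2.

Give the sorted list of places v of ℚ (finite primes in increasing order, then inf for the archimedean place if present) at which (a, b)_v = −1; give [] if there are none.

Mod squares: a ≡ -11, b ≡ -10. Check v ∈ {∞, 2, 3, 5, 11}.
v=5: a=5^2·(≡4), b=5^3·(≡3) mod 5; (4|5)=+1, (3|5)=-1; (−1)^{2·3·2}·(+1)^3·(-1)^2 = +1.
v=3: a=3^0·(≡1), b=3^2·(≡2) mod 3; (1|3)=+1, (2|3)=-1; (−1)^{0·2·1}·(+1)^2·(-1)^0 = +1.
v=11: a=11^1·(≡8), b=11^2·(≡4) mod 11; (8|11)=-1, (4|11)=+1; (−1)^{1·2·5}·(-1)^2·(+1)^1 = +1.
v=2: v_2(a)=0, v_2(b)=-1; units ≡ 5, 3 (mod 8); ε·ε+αω+βω = 0·1+0·1+-1·1 ≡ 1  ⇒  (a,b)_2 = -1.
v=∞: -11 < 0 and -10 < 0  ⇒  (a,b)_∞ = -1.
Ram(-11, -10) = {2, ∞}; no ℚ_2-point on the conic.

[2, inf]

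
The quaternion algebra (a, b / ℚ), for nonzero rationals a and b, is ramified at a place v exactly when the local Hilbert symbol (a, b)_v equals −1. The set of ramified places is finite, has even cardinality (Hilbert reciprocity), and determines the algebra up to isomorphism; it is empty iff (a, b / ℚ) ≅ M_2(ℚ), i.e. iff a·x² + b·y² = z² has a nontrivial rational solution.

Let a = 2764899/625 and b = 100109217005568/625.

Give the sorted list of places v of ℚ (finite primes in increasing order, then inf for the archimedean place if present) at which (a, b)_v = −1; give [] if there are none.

Mod squares: a ≡ 851, b ≡ 142598. Check v ∈ {∞, 2, 3, 5, 19, 23, 37, 41, 47}.
v=5: a=5^-4·(≡4), b=5^-4·(≡3) mod 5; (4|5)=+1, (3|5)=-1; (−1)^{-4·-4·2}·(+1)^-4·(-1)^-4 = +1.
v=37: a=37^1·(≡31), b=37^1·(≡13) mod 37; (31|37)=-1, (13|37)=-1; (−1)^{1·1·18}·(-1)^1·(-1)^1 = +1.
v=19: a=19^2·(≡18), b=19^0·(≡2) mod 19; (18|19)=-1, (2|19)=-1; (−1)^{2·0·9}·(-1)^0·(-1)^2 = +1.
v=47: a=47^0·(≡29), b=47^1·(≡19) mod 47; (29|47)=-1, (19|47)=-1; (−1)^{0·1·23}·(-1)^1·(-1)^0 = -1.
v=2: v_2(a)=0, v_2(b)=15; units ≡ 3, 3 (mod 8); ε·ε+αω+βω = 1·1+0·1+15·1 ≡ 0  ⇒  (a,b)_2 = +1.
v=∞: 851 > 0 and 142598 > 0  ⇒  (a,b)_∞ = +1.
v=41: a=41^0·(≡31), b=41^1·(≡12) mod 41; (31|41)=+1, (12|41)=-1; (−1)^{0·1·20}·(+1)^1·(-1)^0 = +1.
v=3: a=3^2·(≡2), b=3^4·(≡2) mod 3; (2|3)=-1, (2|3)=-1; (−1)^{2·4·1}·(-1)^4·(-1)^2 = +1.
v=23: a=23^1·(≡21), b=23^2·(≡21) mod 23; (21|23)=-1, (21|23)=-1; (−1)^{1·2·11}·(-1)^2·(-1)^1 = -1.
(851, 142598 / ℚ) ramifies at {23, 47}: a division algebra.

[23, 47]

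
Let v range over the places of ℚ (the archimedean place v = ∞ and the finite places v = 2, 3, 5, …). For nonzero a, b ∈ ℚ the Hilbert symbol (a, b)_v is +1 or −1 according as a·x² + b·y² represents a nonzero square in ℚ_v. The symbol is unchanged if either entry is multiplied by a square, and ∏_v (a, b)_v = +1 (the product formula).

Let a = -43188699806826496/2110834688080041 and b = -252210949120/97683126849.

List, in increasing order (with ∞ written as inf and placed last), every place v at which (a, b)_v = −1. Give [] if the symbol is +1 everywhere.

(a, b) ≡ (-19, -2755) mod (ℚ^×)²; places V = {2, 3, 5, 7, 11, 13, 19, 23, 29, 41, ∞}.
(a,b)_∞: sgn(-19)=−, sgn(-2755)=−, so -1.
(a,b)_23: α=0, u≡2; β=2, v≡7 (mod 23); (2|23)=+1, (7|23)=-1; sign (−1)^0·+1^2·-1^0 = +1.
(a,b)_41: α=-2, u≡15; β=-2, v≡5 (mod 41); (15|41)=-1, (5|41)=+1; sign (−1)^0·-1^-2·+1^-2 = +1.
(a,b)_11: α=-4, u≡5; β=-4, v≡6 (mod 11); (5|11)=+1, (6|11)=-1; sign (−1)^0·+1^-4·-1^-4 = +1.
(a,b)_7: α=-6, u≡2; β=-2, v≡5 (mod 7); (2|7)=+1, (5|7)=-1; sign (−1)^0·+1^-2·-1^-6 = +1.
(a,b)_2: α=18, β=10; u≡5, v≡5 (mod 8); ε(u)ε(v)=0·0, αω(v)=18·1, βω(u)=10·1; sum ≡ 0  ⇒  +1.
(a,b)_13: α=4, u≡7; β=2, v≡10 (mod 13); (7|13)=-1, (10|13)=+1; sign (−1)^0·-1^2·+1^4 = +1.
(a,b)_3: α=-6, u≡2; β=-4, v≡2 (mod 3); (2|3)=-1, (2|3)=-1; sign (−1)^0·-1^-4·-1^-6 = +1.
(a,b)_5: α=0, u≡4; β=1, v≡4 (mod 5); (4|5)=+1, (4|5)=+1; sign (−1)^0·+1^1·+1^0 = +1.
(a,b)_19: α=3, u≡2; β=1, v≡1 (mod 19); (2|19)=-1, (1|19)=+1; sign (−1)^1·-1^1·+1^3 = +1.
(a,b)_29: α=2, u≡15; β=1, v≡2 (mod 29); (15|29)=-1, (2|29)=-1; sign (−1)^0·-1^1·-1^2 = -1.
Ram(-19, -2755) = {29, ∞}; no ℚ_29-point on the conic.

[29, inf]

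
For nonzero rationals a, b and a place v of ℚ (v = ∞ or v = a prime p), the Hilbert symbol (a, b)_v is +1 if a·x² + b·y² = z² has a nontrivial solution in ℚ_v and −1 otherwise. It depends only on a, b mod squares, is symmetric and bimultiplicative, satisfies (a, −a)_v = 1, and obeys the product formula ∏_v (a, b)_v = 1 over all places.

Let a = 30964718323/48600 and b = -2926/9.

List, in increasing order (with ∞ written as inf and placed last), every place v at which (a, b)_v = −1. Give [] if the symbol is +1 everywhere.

[3, 19]

Mod squares: a ≡ 86802, b ≡ -2926. Check v ∈ {∞, 2, 3, 5, 7, 11, 17, 19, 23, 37}.
v=23: a=23^1·(≡4), b=23^0·(≡2) mod 23; (4|23)=+1, (2|23)=+1; (−1)^{1·0·11}·(+1)^0·(+1)^1 = +1.
v=19: a=19^2·(≡15), b=19^1·(≡4) mod 19; (15|19)=-1, (4|19)=+1; (−1)^{2·1·9}·(-1)^1·(+1)^2 = -1.
v=3: a=3^-5·(≡2), b=3^-2·(≡2) mod 3; (2|3)=-1, (2|3)=-1; (−1)^{-5·-2·1}·(-1)^-2·(-1)^-5 = -1.
v=11: a=11^2·(≡1), b=11^1·(≡1) mod 11; (1|11)=+1, (1|11)=+1; (−1)^{2·1·5}·(+1)^1·(+1)^2 = +1.
v=37: a=37^1·(≡2), b=37^0·(≡12) mod 37; (2|37)=-1, (12|37)=+1; (−1)^{1·0·18}·(-1)^0·(+1)^1 = +1.
v=2: v_2(a)=-3, v_2(b)=1; units ≡ 1, 1 (mod 8); ε·ε+αω+βω = 0·0+-3·0+1·0 ≡ 0  ⇒  (a,b)_2 = +1.
v=5: a=5^-2·(≡2), b=5^0·(≡1) mod 5; (2|5)=-1, (1|5)=+1; (−1)^{-2·0·2}·(-1)^0·(+1)^-2 = +1.
v=∞: 86802 > 0 and -2926 < 0  ⇒  (a,b)_∞ = +1.
v=17: a=17^1·(≡11), b=17^0·(≡13) mod 17; (11|17)=-1, (13|17)=+1; (−1)^{1·0·8}·(-1)^0·(+1)^1 = +1.
v=7: a=7^2·(≡2), b=7^1·(≡1) mod 7; (2|7)=+1, (1|7)=+1; (−1)^{2·1·3}·(+1)^1·(+1)^2 = +1.
|Ram(86802, -2926)| = 2, even; anisotropic at {3, 19}.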